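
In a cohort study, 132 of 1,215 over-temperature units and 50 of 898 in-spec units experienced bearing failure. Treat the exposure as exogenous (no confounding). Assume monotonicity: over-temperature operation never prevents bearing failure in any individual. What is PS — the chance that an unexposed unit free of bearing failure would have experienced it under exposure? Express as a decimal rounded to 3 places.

PS ≈ 0.056

p₁ = P(outcome | exposed) = 132/1215 = 0.10864
p₀ = P(outcome | unexposed) = 50/898 = 0.055679
Under exogeneity and monotonicity, PS = (p₁ − p₀) / (1 − p₀).
PS = (0.10864 − 0.055679) / (1 − 0.055679) = 0.052963 / 0.94432 ≈ 0.0561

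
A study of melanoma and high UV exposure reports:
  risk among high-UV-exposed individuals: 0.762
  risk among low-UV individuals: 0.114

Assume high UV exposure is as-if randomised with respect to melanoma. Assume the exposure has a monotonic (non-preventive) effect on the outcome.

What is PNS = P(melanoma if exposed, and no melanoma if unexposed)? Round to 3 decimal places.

Let p₁ = 0.762, p₀ = 0.114.
Under exogeneity and monotonicity, PNS = p₁ − p₀.
PNS = 0.762 − 0.114 = 0.648

PNS ≈ 0.648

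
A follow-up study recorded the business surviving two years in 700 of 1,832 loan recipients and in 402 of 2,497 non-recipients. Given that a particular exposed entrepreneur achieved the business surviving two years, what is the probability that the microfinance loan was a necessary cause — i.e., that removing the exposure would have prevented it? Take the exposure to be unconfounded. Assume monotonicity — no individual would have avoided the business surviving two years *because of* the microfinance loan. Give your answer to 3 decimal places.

PN ≈ 0.579

p₁ = P(outcome | exposed) = 700/1832 = 0.3821
p₀ = P(outcome | unexposed) = 402/2497 = 0.16099
Under exogeneity and monotonicity, PN = (p₁ − p₀) / p₁.
PN = (0.3821 − 0.16099) / 0.3821 = 0.2211 / 0.3821 ≈ 0.5787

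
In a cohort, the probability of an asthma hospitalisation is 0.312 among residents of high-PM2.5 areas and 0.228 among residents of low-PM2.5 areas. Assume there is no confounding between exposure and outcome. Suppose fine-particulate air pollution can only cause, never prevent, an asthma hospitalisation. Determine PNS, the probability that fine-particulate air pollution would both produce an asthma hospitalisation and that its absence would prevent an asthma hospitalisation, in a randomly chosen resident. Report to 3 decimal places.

PNS ≈ 0.084

Let p₁ = 0.312, p₀ = 0.228.
Under exogeneity and monotonicity, PNS = p₁ − p₀.
PNS = 0.312 − 0.228 = 0.084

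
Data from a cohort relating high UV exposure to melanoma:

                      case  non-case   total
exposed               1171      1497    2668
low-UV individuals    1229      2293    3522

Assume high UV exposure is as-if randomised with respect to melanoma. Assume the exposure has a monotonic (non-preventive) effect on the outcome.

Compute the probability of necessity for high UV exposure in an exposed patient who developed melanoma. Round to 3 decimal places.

p₁ = P(outcome | exposed) = 1171/2668 = 0.43891
p₀ = P(outcome | unexposed) = 1229/3522 = 0.34895
Under exogeneity and monotonicity, PN = (p₁ − p₀)/p₁.
PN = (0.43891 − 0.34895) / 0.43891 ≈ 0.2050

PN ≈ 0.205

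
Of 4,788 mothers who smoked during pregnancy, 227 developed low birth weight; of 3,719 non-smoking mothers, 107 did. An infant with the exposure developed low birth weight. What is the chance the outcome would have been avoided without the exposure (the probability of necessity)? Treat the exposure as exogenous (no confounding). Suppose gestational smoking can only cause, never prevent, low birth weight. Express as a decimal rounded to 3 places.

PN ≈ 0.393

p₁ = P(outcome | exposed) = 227/4788 = 0.04741
p₀ = P(outcome | unexposed) = 107/3719 = 0.028771
Under exogeneity and monotonicity, PN = (p₁ − p₀) / p₁.
PN = (0.04741 − 0.028771) / 0.04741 = 0.018639 / 0.04741 ≈ 0.3931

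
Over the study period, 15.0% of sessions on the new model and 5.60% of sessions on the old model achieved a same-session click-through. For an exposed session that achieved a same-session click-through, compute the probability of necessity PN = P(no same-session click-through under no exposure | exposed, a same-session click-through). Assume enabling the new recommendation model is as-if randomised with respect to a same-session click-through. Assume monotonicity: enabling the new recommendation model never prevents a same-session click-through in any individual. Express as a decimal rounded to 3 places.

PN ≈ 0.627

p₁ = 0.15, p₀ = 0.056.
Under exogeneity and monotonicity, PN = (p₁ − p₀) / p₁.
PN = (0.15 − 0.056) / 0.15 = 0.094 / 0.15 ≈ 0.6267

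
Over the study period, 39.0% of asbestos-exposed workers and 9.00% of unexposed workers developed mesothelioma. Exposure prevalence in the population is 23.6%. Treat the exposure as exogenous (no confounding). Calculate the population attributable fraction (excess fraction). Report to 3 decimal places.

PAF ≈ 0.440

p₁ = 0.39, p₀ = 0.09.
Overall risk P(Y=1) = π·p₁ + (1−π)·p₀ = 0.236×0.39 + 0.764×0.09 = 0.1608.
Under exogeneity, PAF = [P(Y=1) − p₀] / P(Y=1).
PAF = (0.1608 − 0.09) / 0.1608 ≈ 0.4403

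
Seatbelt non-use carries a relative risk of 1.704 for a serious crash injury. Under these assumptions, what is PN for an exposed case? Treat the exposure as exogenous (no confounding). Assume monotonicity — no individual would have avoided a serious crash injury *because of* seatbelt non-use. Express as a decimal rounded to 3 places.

Under exogeneity and monotonicity, PN = (RR − 1) / RR = 1 − 1/RR.
PN = (1.704 − 1) / 1.704 = 0.704 / 1.704 ≈ 0.4131

PN ≈ 0.413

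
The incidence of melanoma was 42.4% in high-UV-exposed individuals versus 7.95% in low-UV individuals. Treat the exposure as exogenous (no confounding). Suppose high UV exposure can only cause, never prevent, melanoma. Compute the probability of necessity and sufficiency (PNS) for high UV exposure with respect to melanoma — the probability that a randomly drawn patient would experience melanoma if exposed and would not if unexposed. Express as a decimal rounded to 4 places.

PNS ≈ 0.3445

p₁ = 0.424, p₀ = 0.0795.
Under exogeneity and monotonicity, PNS = p₁ − p₀.
PNS = 0.424 − 0.0795 = 0.3445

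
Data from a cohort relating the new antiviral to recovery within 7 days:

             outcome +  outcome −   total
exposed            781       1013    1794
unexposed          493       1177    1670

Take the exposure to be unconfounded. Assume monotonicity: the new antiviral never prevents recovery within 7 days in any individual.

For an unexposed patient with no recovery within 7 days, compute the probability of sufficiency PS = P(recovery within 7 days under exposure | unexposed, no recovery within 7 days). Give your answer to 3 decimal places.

PS ≈ 0.199

p₁ = P(outcome | exposed) = 781/1794 = 0.43534
p₀ = P(outcome | unexposed) = 493/1670 = 0.29521
Under exogeneity and monotonicity, PS = (p₁ − p₀)/(1 − p₀).
PS = (0.43534 − 0.29521) / 0.70479 ≈ 0.1988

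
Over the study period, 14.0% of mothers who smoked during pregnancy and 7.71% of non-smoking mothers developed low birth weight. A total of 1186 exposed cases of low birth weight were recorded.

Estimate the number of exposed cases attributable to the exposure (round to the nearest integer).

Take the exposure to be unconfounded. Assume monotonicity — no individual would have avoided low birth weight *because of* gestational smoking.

about 533 cases

p₁ = 0.14, p₀ = 0.0771.
PN = (p₁ − p₀)/p₁ = (0.14 − 0.0771) / 0.14 ≈ 0.44929.
Attributable cases ≈ PN × (exposed cases) = 0.44929 × 1186 ≈ 532.85.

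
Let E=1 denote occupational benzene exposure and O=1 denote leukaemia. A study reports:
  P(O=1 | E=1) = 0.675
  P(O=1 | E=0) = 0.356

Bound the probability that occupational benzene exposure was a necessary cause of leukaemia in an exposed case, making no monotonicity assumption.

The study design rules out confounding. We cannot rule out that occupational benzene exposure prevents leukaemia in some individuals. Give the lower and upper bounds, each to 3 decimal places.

Let p₁ = 0.675, p₀ = 0.356.
Under exogeneity alone the bounds on PN are max{0,(p₁−p₀)/p₁} ≤ PN ≤ min{1,(1−p₀)/p₁}.
  lower = (p₁ − p₀)/p₁ = 0.319 / 0.675 ≈ 0.4726
  upper = min{1, (1 − p₀)/p₁} = 0.644 / 0.675 ≈ 0.9541

0.473 ≤ PN ≤ 0.954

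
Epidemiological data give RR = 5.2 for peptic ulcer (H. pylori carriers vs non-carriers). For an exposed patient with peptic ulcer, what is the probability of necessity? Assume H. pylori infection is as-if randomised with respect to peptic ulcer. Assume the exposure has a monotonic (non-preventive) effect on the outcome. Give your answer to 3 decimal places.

PN ≈ 0.808

Under exogeneity and monotonicity, PN = (RR − 1) / RR = 1 − 1/RR.
PN = (5.2 − 1) / 5.2 = 4.2 / 5.2 ≈ 0.8077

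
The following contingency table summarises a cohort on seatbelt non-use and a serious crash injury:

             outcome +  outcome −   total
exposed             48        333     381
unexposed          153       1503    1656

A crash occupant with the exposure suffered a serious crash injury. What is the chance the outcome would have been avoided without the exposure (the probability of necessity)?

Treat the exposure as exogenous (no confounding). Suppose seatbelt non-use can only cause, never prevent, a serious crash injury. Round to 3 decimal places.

PN ≈ 0.267

p₁ = P(outcome | exposed) = 48/381 = 0.12598
p₀ = P(outcome | unexposed) = 153/1656 = 0.092391
Under exogeneity and monotonicity, PN = (p₁ − p₀)/p₁.
PN = (0.12598 − 0.092391) / 0.12598 ≈ 0.2666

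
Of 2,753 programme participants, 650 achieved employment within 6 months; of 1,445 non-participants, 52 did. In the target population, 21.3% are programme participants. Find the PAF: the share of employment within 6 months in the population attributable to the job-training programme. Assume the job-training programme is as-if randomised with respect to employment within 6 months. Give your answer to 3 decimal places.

p₁ = P(outcome | exposed) = 650/2753 = 0.23611
p₀ = P(outcome | unexposed) = 52/1445 = 0.035986
Overall risk P(Y=1) = π·p₁ + (1−π)·p₀ = 0.213×0.23611 + 0.787×0.035986 = 0.078612.
Under exogeneity, PAF = [P(Y=1) − p₀] / P(Y=1).
PAF = (0.078612 − 0.035986) / 0.078612 ≈ 0.5422

PAF ≈ 0.542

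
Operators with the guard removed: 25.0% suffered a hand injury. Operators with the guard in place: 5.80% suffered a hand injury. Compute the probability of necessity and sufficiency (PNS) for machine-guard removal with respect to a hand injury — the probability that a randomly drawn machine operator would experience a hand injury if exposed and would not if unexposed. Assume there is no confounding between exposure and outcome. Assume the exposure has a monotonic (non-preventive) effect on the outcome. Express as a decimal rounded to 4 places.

p₁ = 0.25, p₀ = 0.058.
Under exogeneity and monotonicity, PNS = p₁ − p₀.
PNS = 0.25 − 0.058 = 0.192

PNS ≈ 0.1920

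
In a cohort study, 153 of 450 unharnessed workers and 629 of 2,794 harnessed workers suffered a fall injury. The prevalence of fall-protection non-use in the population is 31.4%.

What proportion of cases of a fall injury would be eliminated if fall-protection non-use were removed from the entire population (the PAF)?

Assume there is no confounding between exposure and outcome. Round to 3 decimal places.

PAF ≈ 0.138

p₁ = P(outcome | exposed) = 153/450 = 0.34
p₀ = P(outcome | unexposed) = 629/2794 = 0.22513
Overall risk P(Y=1) = π·p₁ + (1−π)·p₀ = 0.314×0.34 + 0.686×0.22513 = 0.2612.
Under exogeneity, PAF = [P(Y=1) − p₀] / P(Y=1).
PAF = (0.2612 − 0.22513) / 0.2612 ≈ 0.1381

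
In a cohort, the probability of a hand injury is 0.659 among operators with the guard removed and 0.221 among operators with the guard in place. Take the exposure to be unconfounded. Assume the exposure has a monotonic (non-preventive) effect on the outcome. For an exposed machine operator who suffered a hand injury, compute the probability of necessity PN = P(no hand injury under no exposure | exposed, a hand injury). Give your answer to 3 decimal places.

PN ≈ 0.665

Let p₁ = 0.659, p₀ = 0.221.
Under exogeneity and monotonicity, PN = (p₁ − p₀) / p₁.
PN = (0.659 − 0.221) / 0.659 = 0.438 / 0.659 ≈ 0.6646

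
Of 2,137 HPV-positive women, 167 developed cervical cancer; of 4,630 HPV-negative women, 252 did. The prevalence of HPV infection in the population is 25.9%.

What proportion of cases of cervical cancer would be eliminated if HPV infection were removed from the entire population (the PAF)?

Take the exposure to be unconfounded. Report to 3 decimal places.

PAF ≈ 0.101

p₁ = P(outcome | exposed) = 167/2137 = 0.078147
p₀ = P(outcome | unexposed) = 252/4630 = 0.054428
Overall risk P(Y=1) = π·p₁ + (1−π)·p₀ = 0.259×0.078147 + 0.741×0.054428 = 0.060571.
Under exogeneity, PAF = [P(Y=1) − p₀] / P(Y=1).
PAF = (0.060571 − 0.054428) / 0.060571 ≈ 0.1014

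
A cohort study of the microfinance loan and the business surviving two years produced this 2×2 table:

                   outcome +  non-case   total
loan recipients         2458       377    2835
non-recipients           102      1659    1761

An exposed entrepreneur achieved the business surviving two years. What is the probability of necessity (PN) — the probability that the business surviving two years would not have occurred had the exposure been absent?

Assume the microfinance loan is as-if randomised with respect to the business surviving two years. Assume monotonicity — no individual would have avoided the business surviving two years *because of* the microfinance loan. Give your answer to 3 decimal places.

PN ≈ 0.933

p₁ = P(outcome | exposed) = 2458/2835 = 0.86702
p₀ = P(outcome | unexposed) = 102/1761 = 0.057922
Under exogeneity and monotonicity, PN = (p₁ − p₀)/p₁.
PN = (0.86702 − 0.057922) / 0.86702 ≈ 0.9332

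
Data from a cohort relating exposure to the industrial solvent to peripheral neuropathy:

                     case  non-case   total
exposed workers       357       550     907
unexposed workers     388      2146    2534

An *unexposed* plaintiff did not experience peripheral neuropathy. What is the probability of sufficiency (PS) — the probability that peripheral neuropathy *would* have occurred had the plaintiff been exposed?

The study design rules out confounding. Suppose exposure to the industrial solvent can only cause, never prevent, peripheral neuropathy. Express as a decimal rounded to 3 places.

p₁ = P(outcome | exposed) = 357/907 = 0.39361
p₀ = P(outcome | unexposed) = 388/2534 = 0.15312
Under exogeneity and monotonicity, PS = (p₁ − p₀) / (1 − p₀).
PS = (0.39361 − 0.15312) / (1 − 0.15312) = 0.24049 / 0.84688 ≈ 0.2840

PS ≈ 0.284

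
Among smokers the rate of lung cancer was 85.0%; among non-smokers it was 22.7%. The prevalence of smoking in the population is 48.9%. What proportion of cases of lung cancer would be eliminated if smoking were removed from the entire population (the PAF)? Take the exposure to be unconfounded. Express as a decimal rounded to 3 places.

PAF ≈ 0.573

p₁ = 0.85, p₀ = 0.227.
Overall risk P(Y=1) = π·p₁ + (1−π)·p₀ = 0.489×0.85 + 0.511×0.227 = 0.53165.
Under exogeneity, PAF = [P(Y=1) − p₀] / P(Y=1).
PAF = (0.53165 − 0.227) / 0.53165 ≈ 0.5730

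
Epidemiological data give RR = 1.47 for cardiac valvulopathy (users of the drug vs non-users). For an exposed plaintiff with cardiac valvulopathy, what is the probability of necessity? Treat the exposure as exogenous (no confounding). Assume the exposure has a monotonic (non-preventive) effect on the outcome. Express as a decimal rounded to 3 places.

PN ≈ 0.320

Under exogeneity and monotonicity, PN = (RR − 1) / RR = 1 − 1/RR.
PN = (1.47 − 1) / 1.47 = 0.47 / 1.47 ≈ 0.3197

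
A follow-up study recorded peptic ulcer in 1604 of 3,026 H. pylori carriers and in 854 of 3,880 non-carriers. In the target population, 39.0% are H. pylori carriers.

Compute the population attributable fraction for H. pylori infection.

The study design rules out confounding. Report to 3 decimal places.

p₁ = P(outcome | exposed) = 1604/3026 = 0.53007
p₀ = P(outcome | unexposed) = 854/3880 = 0.2201
Overall risk P(Y=1) = π·p₁ + (1−π)·p₀ = 0.39×0.53007 + 0.61×0.2201 = 0.34099.
Under exogeneity, PAF = [P(Y=1) − p₀] / P(Y=1).
PAF = (0.34099 − 0.2201) / 0.34099 ≈ 0.3545

PAF ≈ 0.355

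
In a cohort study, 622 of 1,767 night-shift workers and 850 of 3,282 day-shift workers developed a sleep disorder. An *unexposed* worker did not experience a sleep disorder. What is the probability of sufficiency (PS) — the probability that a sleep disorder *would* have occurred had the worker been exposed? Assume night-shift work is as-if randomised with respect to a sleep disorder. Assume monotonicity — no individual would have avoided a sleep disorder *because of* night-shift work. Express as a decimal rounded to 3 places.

p₁ = P(outcome | exposed) = 622/1767 = 0.35201
p₀ = P(outcome | unexposed) = 850/3282 = 0.25899
Under exogeneity and monotonicity, PS = (p₁ − p₀) / (1 − p₀).
PS = (0.35201 − 0.25899) / (1 − 0.25899) = 0.093021 / 0.74101 ≈ 0.1255

PS ≈ 0.126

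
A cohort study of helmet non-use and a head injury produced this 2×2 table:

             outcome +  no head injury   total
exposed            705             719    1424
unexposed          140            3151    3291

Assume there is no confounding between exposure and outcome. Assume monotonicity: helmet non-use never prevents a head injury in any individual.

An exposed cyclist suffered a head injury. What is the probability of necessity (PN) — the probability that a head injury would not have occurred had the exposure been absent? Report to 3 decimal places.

PN ≈ 0.914

p₁ = P(outcome | exposed) = 705/1424 = 0.49508
p₀ = P(outcome | unexposed) = 140/3291 = 0.04254
Under exogeneity and monotonicity, PN = (p₁ − p₀)/p₁.
PN = (0.49508 − 0.04254) / 0.49508 ≈ 0.9141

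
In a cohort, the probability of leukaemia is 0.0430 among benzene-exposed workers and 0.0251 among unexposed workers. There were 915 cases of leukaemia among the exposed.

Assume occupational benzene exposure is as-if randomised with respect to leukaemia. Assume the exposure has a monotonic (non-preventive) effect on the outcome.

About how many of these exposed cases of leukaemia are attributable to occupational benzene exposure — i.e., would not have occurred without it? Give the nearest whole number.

about 381 cases

Let p₁ = 0.043, p₀ = 0.0251.
PN = (p₁ − p₀)/p₁ = (0.043 − 0.0251) / 0.043 ≈ 0.41628.
Attributable cases ≈ PN × (exposed cases) = 0.41628 × 915 ≈ 380.90.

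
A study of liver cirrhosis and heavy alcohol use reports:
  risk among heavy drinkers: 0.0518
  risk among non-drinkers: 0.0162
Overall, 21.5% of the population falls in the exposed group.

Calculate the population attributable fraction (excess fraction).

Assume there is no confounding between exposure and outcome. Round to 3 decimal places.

PAF ≈ 0.321

Let p₁ = 0.0518, p₀ = 0.0162.
Overall risk P(Y=1) = π·p₁ + (1−π)·p₀ = 0.215×0.0518 + 0.785×0.0162 = 0.023854.
Under exogeneity, PAF = [P(Y=1) − p₀] / P(Y=1).
PAF = (0.023854 − 0.0162) / 0.023854 ≈ 0.3209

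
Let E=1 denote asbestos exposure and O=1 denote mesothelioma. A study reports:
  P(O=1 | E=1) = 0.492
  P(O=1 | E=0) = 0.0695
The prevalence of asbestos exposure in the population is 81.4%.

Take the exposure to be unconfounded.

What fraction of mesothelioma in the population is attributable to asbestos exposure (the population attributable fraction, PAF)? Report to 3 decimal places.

PAF ≈ 0.832

Let p₁ = 0.492, p₀ = 0.0695.
Overall risk P(Y=1) = π·p₁ + (1−π)·p₀ = 0.814×0.492 + 0.186×0.0695 = 0.41342.
Under exogeneity, PAF = [P(Y=1) − p₀] / P(Y=1).
PAF = (0.41342 − 0.0695) / 0.41342 ≈ 0.8319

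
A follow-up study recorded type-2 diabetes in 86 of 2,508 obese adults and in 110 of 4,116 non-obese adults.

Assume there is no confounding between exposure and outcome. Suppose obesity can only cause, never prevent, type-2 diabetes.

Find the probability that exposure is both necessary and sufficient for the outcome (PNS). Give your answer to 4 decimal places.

p₁ = P(outcome | exposed) = 86/2508 = 0.03429
p₀ = P(outcome | unexposed) = 110/4116 = 0.026725
Under exogeneity and monotonicity, PNS = p₁ − p₀.
PNS = 0.03429 − 0.026725 = 0.0075653

PNS ≈ 0.0076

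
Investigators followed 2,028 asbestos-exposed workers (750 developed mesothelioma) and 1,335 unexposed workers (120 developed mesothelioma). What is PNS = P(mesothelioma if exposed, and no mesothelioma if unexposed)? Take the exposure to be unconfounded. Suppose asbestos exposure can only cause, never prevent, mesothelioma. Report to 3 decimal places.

PNS ≈ 0.280

p₁ = P(outcome | exposed) = 750/2028 = 0.36982
p₀ = P(outcome | unexposed) = 120/1335 = 0.089888
Under exogeneity and monotonicity, PNS = p₁ − p₀.
PNS = 0.36982 − 0.089888 = 0.27993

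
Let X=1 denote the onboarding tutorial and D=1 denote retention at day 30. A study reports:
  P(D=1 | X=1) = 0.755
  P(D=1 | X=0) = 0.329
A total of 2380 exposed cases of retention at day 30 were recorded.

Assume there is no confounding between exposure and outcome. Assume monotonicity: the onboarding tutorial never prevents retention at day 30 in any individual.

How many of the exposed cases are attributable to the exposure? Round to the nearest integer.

Let p₁ = 0.755, p₀ = 0.329.
PN = (p₁ − p₀)/p₁ = (0.755 − 0.329) / 0.755 ≈ 0.56424.
Attributable cases ≈ PN × (exposed cases) = 0.56424 × 2380 ≈ 1342.89.

about 1343 cases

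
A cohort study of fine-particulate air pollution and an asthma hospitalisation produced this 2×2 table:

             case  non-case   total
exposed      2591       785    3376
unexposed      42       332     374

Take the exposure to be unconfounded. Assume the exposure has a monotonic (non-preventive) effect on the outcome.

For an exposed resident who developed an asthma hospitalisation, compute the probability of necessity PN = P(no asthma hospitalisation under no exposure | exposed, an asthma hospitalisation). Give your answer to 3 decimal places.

PN ≈ 0.854

p₁ = P(outcome | exposed) = 2591/3376 = 0.76748
p₀ = P(outcome | unexposed) = 42/374 = 0.1123
Under exogeneity and monotonicity, PN = (p₁ − p₀)/p₁.
PN = (0.76748 − 0.1123) / 0.76748 ≈ 0.8537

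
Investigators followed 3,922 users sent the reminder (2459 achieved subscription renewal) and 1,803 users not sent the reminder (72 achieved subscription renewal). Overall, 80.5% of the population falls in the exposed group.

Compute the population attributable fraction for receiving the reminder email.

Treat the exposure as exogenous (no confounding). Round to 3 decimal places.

PAF ≈ 0.922

p₁ = P(outcome | exposed) = 2459/3922 = 0.62698
p₀ = P(outcome | unexposed) = 72/1803 = 0.039933
Overall risk P(Y=1) = π·p₁ + (1−π)·p₀ = 0.805×0.62698 + 0.195×0.039933 = 0.5125.
Under exogeneity, PAF = [P(Y=1) − p₀] / P(Y=1).
PAF = (0.5125 − 0.039933) / 0.5125 ≈ 0.9221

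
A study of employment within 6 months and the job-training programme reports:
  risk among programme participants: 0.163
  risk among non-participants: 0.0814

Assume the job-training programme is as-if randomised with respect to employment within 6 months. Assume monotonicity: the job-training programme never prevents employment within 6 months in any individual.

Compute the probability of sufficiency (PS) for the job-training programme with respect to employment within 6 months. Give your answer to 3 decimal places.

PS ≈ 0.089

Let p₁ = 0.163, p₀ = 0.0814.
Under exogeneity and monotonicity, PS = (p₁ − p₀) / (1 − p₀).
PS = (0.163 − 0.0814) / (1 − 0.0814) = 0.0816 / 0.9186 ≈ 0.0888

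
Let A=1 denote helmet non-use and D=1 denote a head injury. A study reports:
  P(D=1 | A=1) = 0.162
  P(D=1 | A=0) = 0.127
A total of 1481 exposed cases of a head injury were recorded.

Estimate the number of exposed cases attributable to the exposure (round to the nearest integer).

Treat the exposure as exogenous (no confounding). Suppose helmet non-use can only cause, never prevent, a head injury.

about 320 cases

Let p₁ = 0.162, p₀ = 0.127.
PN = (p₁ − p₀)/p₁ = (0.162 − 0.127) / 0.162 ≈ 0.21605.
Attributable cases ≈ PN × (exposed cases) = 0.21605 × 1481 ≈ 319.97.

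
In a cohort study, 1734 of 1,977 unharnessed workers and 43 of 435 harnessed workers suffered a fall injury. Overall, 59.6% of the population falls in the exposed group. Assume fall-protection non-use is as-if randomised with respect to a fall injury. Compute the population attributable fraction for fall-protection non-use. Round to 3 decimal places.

p₁ = P(outcome | exposed) = 1734/1977 = 0.87709
p₀ = P(outcome | unexposed) = 43/435 = 0.098851
Overall risk P(Y=1) = π·p₁ + (1−π)·p₀ = 0.596×0.87709 + 0.404×0.098851 = 0.56268.
Under exogeneity, PAF = [P(Y=1) − p₀] / P(Y=1).
PAF = (0.56268 − 0.098851) / 0.56268 ≈ 0.8243

PAF ≈ 0.824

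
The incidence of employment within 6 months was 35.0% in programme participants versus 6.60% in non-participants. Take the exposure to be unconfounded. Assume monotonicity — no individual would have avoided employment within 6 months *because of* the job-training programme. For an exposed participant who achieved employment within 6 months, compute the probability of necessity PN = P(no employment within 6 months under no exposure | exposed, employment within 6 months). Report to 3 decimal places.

PN ≈ 0.811

p₁ = 0.35, p₀ = 0.066.
Under exogeneity and monotonicity, PN = (p₁ − p₀) / p₁.
PN = (0.35 − 0.066) / 0.35 = 0.284 / 0.35 ≈ 0.8114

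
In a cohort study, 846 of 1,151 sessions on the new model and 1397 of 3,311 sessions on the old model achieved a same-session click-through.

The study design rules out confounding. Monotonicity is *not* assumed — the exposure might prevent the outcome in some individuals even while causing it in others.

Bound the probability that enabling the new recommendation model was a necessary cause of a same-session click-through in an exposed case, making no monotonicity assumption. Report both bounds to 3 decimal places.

p₁ = P(outcome | exposed) = 846/1151 = 0.73501
p₀ = P(outcome | unexposed) = 1397/3311 = 0.42193
Under exogeneity alone the bounds on PN are max{0,(p₁−p₀)/p₁} ≤ PN ≤ min{1,(1−p₀)/p₁}.
  lower = (p₁ − p₀)/p₁ = 0.31309 / 0.73501 ≈ 0.4260
  upper = min{1, (1 − p₀)/p₁} = 0.57807 / 0.73501 ≈ 0.7865

0.426 ≤ PN ≤ 0.786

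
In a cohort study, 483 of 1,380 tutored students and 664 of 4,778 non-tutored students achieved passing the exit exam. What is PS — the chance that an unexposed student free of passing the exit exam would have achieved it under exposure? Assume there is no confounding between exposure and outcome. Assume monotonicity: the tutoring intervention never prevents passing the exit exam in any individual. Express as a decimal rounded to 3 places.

PS ≈ 0.245

p₁ = P(outcome | exposed) = 483/1380 = 0.35
p₀ = P(outcome | unexposed) = 664/4778 = 0.13897
Under exogeneity and monotonicity, PS = (p₁ − p₀) / (1 − p₀).
PS = (0.35 − 0.13897) / (1 − 0.13897) = 0.21103 / 0.86103 ≈ 0.2451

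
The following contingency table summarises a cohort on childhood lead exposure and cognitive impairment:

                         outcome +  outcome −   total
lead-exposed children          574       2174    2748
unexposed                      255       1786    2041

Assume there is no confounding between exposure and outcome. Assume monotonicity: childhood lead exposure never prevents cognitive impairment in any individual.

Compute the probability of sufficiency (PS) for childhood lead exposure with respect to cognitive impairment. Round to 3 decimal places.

p₁ = P(outcome | exposed) = 574/2748 = 0.20888
p₀ = P(outcome | unexposed) = 255/2041 = 0.12494
Under exogeneity and monotonicity, PS = (p₁ − p₀) / (1 − p₀).
PS = (0.20888 − 0.12494) / (1 − 0.12494) = 0.08394 / 0.87506 ≈ 0.0959

PS ≈ 0.096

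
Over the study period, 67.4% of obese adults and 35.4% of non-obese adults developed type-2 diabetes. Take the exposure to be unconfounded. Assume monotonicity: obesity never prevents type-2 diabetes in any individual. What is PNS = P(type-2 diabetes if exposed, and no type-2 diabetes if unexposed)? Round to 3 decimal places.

p₁ = 0.674, p₀ = 0.354.
Under exogeneity and monotonicity, PNS = p₁ − p₀.
PNS = 0.674 − 0.354 = 0.32

PNS ≈ 0.320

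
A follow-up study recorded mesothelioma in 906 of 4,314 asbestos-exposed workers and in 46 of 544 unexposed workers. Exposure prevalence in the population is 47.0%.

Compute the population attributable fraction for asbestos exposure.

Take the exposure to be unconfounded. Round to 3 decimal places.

PAF ≈ 0.411

p₁ = P(outcome | exposed) = 906/4314 = 0.21001
p₀ = P(outcome | unexposed) = 46/544 = 0.084559
Overall risk P(Y=1) = π·p₁ + (1−π)·p₀ = 0.47×0.21001 + 0.53×0.084559 = 0.14352.
Under exogeneity, PAF = [P(Y=1) − p₀] / P(Y=1).
PAF = (0.14352 − 0.084559) / 0.14352 ≈ 0.4108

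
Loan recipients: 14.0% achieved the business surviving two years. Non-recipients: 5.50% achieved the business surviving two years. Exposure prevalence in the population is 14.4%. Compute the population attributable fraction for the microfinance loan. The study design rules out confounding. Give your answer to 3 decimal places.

PAF ≈ 0.182

p₁ = 0.14, p₀ = 0.055.
Overall risk P(Y=1) = π·p₁ + (1−π)·p₀ = 0.144×0.14 + 0.856×0.055 = 0.06724.
Under exogeneity, PAF = [P(Y=1) − p₀] / P(Y=1).
PAF = (0.06724 − 0.055) / 0.06724 ≈ 0.1820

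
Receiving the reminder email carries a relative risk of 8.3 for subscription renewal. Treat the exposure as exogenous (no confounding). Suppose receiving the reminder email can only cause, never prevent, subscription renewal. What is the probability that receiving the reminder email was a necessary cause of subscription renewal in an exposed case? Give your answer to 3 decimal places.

Under exogeneity and monotonicity, PN = (RR − 1) / RR = 1 − 1/RR.
PN = (8.3 − 1) / 8.3 = 7.3 / 8.3 ≈ 0.8795

PN ≈ 0.880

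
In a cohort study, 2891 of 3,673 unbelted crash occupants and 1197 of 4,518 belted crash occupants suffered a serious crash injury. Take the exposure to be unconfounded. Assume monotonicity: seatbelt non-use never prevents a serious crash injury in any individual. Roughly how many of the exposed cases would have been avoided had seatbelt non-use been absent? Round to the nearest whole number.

p₁ = P(outcome | exposed) = 2891/3673 = 0.7871
p₀ = P(outcome | unexposed) = 1197/4518 = 0.26494
PN = (p₁ − p₀)/p₁ = (0.7871 − 0.26494) / 0.7871 ≈ 0.66339.
Attributable cases ≈ PN × (exposed cases) = 0.66339 × 2891 ≈ 1917.87.

about 1918 cases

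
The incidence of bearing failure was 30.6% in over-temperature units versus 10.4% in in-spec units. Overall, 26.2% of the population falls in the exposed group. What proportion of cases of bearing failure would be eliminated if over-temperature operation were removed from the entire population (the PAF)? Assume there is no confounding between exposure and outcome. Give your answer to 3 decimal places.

p₁ = 0.306, p₀ = 0.104.
Overall risk P(Y=1) = π·p₁ + (1−π)·p₀ = 0.262×0.306 + 0.738×0.104 = 0.15692.
Under exogeneity, PAF = [P(Y=1) − p₀] / P(Y=1).
PAF = (0.15692 − 0.104) / 0.15692 ≈ 0.3373

PAF ≈ 0.337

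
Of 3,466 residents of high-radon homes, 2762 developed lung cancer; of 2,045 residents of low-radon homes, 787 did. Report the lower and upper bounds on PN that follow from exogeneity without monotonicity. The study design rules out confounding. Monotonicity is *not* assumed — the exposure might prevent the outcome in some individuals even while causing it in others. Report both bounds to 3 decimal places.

0.517 ≤ PN ≤ 0.772

p₁ = P(outcome | exposed) = 2762/3466 = 0.79688
p₀ = P(outcome | unexposed) = 787/2045 = 0.38484
Under exogeneity alone the bounds on PN are max{0,(p₁−p₀)/p₁} ≤ PN ≤ min{1,(1−p₀)/p₁}.
  lower = (p₁ − p₀)/p₁ = 0.41204 / 0.79688 ≈ 0.5171
  upper = min{1, (1 − p₀)/p₁} = 0.61516 / 0.79688 ≈ 0.7720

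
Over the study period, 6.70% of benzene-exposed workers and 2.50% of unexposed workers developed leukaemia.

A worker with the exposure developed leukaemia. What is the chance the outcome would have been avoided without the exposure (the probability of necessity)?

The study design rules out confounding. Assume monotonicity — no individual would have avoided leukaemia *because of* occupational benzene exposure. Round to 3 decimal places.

PN ≈ 0.627

p₁ = 0.067, p₀ = 0.025.
Under exogeneity and monotonicity, PN = (p₁ − p₀) / p₁.
PN = (0.067 − 0.025) / 0.067 = 0.042 / 0.067 ≈ 0.6269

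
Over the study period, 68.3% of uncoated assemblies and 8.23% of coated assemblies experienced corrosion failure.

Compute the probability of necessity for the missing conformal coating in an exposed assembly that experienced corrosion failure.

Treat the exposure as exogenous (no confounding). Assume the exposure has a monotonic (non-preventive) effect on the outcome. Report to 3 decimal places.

PN ≈ 0.880

p₁ = 0.683, p₀ = 0.0823.
Under exogeneity and monotonicity, PN = (p₁ − p₀) / p₁.
PN = (0.683 − 0.0823) / 0.683 = 0.6007 / 0.683 ≈ 0.8795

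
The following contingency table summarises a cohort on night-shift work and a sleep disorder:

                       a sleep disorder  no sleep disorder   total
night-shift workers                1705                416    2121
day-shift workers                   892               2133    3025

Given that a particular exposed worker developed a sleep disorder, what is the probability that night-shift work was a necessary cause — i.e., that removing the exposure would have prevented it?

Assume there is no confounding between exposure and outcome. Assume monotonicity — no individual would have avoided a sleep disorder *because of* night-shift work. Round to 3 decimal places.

p₁ = P(outcome | exposed) = 1705/2121 = 0.80387
p₀ = P(outcome | unexposed) = 892/3025 = 0.29488
Under exogeneity and monotonicity, PN = (p₁ − p₀) / p₁.
PN = (0.80387 − 0.29488) / 0.80387 = 0.50899 / 0.80387 ≈ 0.6332

PN ≈ 0.633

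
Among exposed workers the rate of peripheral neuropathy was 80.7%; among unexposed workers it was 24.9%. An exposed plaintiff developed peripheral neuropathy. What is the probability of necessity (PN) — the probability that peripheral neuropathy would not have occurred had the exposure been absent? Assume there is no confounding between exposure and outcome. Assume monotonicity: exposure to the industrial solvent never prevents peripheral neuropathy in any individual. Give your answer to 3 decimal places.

p₁ = 0.807, p₀ = 0.249.
Under exogeneity and monotonicity, PN = (p₁ − p₀) / p₁.
PN = (0.807 − 0.249) / 0.807 = 0.558 / 0.807 ≈ 0.6914

PN ≈ 0.691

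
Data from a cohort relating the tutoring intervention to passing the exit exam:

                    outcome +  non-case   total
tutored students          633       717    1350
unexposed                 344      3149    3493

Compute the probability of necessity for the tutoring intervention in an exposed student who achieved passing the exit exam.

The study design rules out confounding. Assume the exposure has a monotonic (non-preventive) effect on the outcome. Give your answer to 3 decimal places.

PN ≈ 0.790

p₁ = P(outcome | exposed) = 633/1350 = 0.46889
p₀ = P(outcome | unexposed) = 344/3493 = 0.098483
Under exogeneity and monotonicity, PN = (p₁ − p₀) / p₁.
PN = (0.46889 − 0.098483) / 0.46889 = 0.37041 / 0.46889 ≈ 0.7900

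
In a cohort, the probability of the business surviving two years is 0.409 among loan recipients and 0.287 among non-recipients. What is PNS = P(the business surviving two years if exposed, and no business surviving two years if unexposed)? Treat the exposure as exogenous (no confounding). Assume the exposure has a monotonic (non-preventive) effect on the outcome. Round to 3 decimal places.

Let p₁ = 0.409, p₀ = 0.287.
Under exogeneity and monotonicity, PNS = p₁ − p₀.
PNS = 0.409 − 0.287 = 0.122

PNS ≈ 0.122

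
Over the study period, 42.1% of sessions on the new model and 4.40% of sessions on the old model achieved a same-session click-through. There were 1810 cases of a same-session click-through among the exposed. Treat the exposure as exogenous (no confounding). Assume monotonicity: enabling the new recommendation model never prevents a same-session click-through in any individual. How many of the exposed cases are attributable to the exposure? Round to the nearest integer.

about 1621 cases

p₁ = 0.421, p₀ = 0.044.
PN = (p₁ − p₀)/p₁ = (0.421 − 0.044) / 0.421 ≈ 0.89549.
Attributable cases ≈ PN × (exposed cases) = 0.89549 × 1810 ≈ 1620.83.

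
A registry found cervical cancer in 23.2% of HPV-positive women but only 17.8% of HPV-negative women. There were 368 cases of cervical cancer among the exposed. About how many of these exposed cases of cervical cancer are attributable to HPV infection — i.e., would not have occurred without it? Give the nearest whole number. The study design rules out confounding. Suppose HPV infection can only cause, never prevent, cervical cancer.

p₁ = 0.232, p₀ = 0.178.
PN = (p₁ − p₀)/p₁ = (0.232 − 0.178) / 0.232 ≈ 0.23276.
Attributable cases ≈ PN × (exposed cases) = 0.23276 × 368 ≈ 85.66.

about 86 cases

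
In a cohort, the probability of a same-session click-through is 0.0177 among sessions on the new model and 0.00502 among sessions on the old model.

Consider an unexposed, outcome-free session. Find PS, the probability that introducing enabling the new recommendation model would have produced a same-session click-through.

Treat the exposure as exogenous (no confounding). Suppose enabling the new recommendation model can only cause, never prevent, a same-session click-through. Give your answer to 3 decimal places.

PS ≈ 0.013

Let p₁ = 0.0177, p₀ = 0.00502.
Under exogeneity and monotonicity, PS = (p₁ − p₀) / (1 − p₀).
PS = (0.0177 − 0.00502) / (1 − 0.00502) = 0.01268 / 0.99498 ≈ 0.0127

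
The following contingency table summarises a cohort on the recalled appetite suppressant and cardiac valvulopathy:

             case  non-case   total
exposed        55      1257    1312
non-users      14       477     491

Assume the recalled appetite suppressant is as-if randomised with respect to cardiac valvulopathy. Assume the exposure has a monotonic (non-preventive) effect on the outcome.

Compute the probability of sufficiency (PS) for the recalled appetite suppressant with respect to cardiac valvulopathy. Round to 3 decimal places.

PS ≈ 0.014

p₁ = P(outcome | exposed) = 55/1312 = 0.041921
p₀ = P(outcome | unexposed) = 14/491 = 0.028513
Under exogeneity and monotonicity, PS = (p₁ − p₀) / (1 − p₀).
PS = (0.041921 − 0.028513) / (1 − 0.028513) = 0.013407 / 0.97149 ≈ 0.0138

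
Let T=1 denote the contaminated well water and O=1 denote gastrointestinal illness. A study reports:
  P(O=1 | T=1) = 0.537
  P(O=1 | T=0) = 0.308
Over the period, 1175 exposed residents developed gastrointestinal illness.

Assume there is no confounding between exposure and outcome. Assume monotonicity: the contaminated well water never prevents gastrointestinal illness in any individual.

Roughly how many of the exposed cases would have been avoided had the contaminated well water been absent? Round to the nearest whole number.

about 501 cases

Let p₁ = 0.537, p₀ = 0.308.
PN = (p₁ − p₀)/p₁ = (0.537 − 0.308) / 0.537 ≈ 0.42644.
Attributable cases ≈ PN × (exposed cases) = 0.42644 × 1175 ≈ 501.07.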